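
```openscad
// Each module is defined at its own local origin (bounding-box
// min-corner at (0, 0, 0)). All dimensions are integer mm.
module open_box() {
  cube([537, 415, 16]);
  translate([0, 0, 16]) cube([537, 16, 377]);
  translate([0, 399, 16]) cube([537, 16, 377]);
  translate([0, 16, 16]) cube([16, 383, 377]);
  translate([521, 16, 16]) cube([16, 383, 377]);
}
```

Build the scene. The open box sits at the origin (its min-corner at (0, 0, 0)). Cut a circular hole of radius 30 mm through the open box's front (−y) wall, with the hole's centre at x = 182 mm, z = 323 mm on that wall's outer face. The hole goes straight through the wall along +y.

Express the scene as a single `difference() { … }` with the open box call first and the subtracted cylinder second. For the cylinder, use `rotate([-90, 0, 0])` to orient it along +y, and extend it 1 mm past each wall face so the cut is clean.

difference() {
  open_box();
  translate([182, -1, 323]) rotate([-90, 0, 0]) cylinder(h = 18, r = 30);
}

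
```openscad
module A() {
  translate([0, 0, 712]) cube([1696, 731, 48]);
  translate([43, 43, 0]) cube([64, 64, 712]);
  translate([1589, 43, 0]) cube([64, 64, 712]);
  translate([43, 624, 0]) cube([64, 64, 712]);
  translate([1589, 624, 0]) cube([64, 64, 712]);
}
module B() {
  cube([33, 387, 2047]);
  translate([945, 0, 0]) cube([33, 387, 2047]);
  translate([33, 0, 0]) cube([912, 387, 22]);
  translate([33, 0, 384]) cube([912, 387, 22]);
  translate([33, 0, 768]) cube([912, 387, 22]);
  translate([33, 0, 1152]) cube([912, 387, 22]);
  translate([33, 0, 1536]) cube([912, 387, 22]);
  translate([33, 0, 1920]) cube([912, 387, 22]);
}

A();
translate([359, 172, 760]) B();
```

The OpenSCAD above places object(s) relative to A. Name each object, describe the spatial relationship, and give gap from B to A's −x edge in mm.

The bookshelf's min-x is at 359; the table's min-x is 0; gap = 359 mm.

A is a table. B is a bookshelf. The bookshelf is on top of the table, centred. The gap from the bookshelf to the table's −x edge is 359 mm.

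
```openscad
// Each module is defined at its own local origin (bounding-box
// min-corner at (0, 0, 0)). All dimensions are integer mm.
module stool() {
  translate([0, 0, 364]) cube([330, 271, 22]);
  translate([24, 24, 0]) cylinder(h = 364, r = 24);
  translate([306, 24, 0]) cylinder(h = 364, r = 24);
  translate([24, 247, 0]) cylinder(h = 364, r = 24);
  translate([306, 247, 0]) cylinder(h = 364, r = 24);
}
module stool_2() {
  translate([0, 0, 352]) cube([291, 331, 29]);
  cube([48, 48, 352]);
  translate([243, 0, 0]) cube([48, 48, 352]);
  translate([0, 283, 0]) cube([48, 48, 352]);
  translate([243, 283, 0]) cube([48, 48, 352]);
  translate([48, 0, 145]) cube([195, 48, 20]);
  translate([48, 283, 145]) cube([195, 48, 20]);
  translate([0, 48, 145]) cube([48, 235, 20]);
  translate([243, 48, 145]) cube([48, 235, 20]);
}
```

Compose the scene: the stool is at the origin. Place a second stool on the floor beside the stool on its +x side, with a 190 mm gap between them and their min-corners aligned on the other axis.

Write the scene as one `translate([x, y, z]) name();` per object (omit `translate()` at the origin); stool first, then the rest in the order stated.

stool();
translate([520, 0, 0]) stool_2();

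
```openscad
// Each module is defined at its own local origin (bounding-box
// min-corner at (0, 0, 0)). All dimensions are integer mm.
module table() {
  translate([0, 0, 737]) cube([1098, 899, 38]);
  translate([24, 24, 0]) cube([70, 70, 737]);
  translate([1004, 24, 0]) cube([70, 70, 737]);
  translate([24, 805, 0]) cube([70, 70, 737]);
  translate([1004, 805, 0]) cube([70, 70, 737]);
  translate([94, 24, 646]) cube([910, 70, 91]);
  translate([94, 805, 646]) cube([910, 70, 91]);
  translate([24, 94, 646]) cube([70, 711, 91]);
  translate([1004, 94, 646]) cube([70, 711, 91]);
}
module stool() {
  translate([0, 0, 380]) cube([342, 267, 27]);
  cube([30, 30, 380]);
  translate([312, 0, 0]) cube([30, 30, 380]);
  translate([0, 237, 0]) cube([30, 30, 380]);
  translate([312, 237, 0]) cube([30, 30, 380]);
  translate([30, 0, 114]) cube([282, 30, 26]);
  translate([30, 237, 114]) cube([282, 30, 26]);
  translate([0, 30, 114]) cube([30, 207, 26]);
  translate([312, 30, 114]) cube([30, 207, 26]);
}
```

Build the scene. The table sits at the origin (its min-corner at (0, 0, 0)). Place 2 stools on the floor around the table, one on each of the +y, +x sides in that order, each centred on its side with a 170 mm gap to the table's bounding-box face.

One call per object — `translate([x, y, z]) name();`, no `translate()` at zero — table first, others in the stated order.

table();
translate([378, 1069, 0]) stool();
translate([1268, 316, 0]) stool();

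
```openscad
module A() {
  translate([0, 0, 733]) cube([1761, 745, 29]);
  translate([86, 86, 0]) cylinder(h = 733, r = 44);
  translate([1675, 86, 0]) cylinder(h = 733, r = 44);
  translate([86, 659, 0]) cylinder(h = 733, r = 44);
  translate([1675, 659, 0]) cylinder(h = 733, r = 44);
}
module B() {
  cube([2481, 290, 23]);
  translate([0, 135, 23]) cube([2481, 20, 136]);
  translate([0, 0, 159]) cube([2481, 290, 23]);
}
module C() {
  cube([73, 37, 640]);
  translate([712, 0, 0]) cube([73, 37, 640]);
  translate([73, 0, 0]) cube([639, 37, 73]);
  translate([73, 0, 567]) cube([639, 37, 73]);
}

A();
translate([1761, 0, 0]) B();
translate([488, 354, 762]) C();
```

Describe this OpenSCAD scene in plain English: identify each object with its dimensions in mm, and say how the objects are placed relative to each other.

A is a table with a 1761×745 mm rectangular top, 29 mm thick, top surface at z = 762 mm, supported by four round legs of 88 mm diameter, each leg's bounding box inset 42 mm from the nearest pair of top edges, running from the floor.

B is an I-beam lying along x, 2481 mm long. Overall section height 182 mm. Two flanges 290 mm wide (y) and 23 mm thick, one on the floor and one at the top; a web 20 mm thick runs between them, centred on the flange width.

C is a picture frame with a 639×494 mm rectangular opening (x by z) and a uniform 73 mm border on every side. Frame depth is 37 mm along y. It is built from two vertical stiles running the full outside height and two horizontal rails spanning the gap between the stiles.

The I-beam is against the table's +x side, with their −y faces flush. The picture frame is on top of the table, centred.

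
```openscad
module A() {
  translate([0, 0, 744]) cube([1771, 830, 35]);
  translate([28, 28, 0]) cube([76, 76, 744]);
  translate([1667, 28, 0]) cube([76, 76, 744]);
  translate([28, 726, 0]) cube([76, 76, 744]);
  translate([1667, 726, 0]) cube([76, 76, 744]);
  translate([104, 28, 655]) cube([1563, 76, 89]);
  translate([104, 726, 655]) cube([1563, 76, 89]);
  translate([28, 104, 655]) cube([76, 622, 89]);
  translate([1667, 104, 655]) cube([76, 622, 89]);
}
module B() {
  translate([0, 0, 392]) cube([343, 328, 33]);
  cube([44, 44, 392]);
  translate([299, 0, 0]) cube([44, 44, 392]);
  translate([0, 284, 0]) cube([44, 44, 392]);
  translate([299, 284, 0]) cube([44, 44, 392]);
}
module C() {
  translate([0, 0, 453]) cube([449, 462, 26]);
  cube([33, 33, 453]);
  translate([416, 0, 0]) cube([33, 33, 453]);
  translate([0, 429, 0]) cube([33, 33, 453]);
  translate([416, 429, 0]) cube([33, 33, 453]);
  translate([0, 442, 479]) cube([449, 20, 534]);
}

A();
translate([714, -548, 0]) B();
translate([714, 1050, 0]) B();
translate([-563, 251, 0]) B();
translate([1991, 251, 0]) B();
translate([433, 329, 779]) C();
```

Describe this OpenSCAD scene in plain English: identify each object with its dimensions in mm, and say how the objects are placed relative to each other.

A is a table: top 1771 mm (x) × 830 mm (y), 35 mm thick, upper face at z = 779 mm, on four 76×76 mm square legs, each inset 28 mm from the nearest pair of top edges, running from z = 0 to the bottom of the top. Four apron rails, 76 mm thick and 89 mm tall, run between adjacent legs with their top edges flush with the underside of the top and their outer faces flush with the legs' outer faces.

B is a simple wooden stool: a rectangular seat 343 mm (x) by 328 mm (y), 33 mm thick, top face at z = 425 mm, on four square legs, each 44×44 mm in cross-section. The legs rest on z = 0, each flush with a corner of the seat.

C is a chair: 449×462 mm seat, 26 mm thick, top at z = 479 mm, on four 33 mm square corner legs flush with the seat edges. A 20 mm thick backrest slab spans the full seat width, extending 534 mm above the seat top, its back face flush with the seat's +y edge.

Four stools sit around the table at the −y, +y, −x, +x sides. The chair is on top of the table.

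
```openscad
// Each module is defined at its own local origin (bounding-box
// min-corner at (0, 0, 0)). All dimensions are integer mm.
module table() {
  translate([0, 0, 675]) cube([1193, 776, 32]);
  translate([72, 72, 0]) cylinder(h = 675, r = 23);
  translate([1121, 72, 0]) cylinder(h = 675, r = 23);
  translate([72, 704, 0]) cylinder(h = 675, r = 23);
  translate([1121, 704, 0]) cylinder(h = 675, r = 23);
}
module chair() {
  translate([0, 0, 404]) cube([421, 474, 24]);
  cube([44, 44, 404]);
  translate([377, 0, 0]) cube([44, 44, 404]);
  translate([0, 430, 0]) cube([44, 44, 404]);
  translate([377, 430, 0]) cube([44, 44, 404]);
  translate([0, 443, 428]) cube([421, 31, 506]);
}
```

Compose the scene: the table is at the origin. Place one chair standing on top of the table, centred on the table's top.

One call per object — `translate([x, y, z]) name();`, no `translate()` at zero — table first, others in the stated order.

table();
translate([386, 151, 707]) chair();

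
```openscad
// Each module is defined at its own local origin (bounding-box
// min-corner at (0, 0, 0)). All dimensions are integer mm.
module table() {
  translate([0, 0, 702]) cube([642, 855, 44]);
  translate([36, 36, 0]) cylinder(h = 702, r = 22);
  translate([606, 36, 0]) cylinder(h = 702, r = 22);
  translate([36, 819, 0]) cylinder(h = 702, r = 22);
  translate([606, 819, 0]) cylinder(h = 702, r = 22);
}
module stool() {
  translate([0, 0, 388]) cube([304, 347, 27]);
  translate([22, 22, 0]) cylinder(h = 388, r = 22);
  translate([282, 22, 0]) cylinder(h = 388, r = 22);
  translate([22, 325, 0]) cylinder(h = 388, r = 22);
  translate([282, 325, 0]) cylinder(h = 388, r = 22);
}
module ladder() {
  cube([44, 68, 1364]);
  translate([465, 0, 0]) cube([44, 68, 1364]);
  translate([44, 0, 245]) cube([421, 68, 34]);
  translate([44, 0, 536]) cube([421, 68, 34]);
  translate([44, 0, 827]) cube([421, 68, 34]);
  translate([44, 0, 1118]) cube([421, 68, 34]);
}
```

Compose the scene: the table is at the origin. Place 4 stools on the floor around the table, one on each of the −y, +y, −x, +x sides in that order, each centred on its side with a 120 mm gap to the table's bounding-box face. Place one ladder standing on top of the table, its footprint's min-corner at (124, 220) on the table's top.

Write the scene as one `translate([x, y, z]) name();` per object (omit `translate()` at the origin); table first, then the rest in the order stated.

table();
translate([169, -467, 0]) stool();
translate([169, 975, 0]) stool();
translate([-424, 254, 0]) stool();
translate([762, 254, 0]) stool();
translate([124, 220, 746]) ladder();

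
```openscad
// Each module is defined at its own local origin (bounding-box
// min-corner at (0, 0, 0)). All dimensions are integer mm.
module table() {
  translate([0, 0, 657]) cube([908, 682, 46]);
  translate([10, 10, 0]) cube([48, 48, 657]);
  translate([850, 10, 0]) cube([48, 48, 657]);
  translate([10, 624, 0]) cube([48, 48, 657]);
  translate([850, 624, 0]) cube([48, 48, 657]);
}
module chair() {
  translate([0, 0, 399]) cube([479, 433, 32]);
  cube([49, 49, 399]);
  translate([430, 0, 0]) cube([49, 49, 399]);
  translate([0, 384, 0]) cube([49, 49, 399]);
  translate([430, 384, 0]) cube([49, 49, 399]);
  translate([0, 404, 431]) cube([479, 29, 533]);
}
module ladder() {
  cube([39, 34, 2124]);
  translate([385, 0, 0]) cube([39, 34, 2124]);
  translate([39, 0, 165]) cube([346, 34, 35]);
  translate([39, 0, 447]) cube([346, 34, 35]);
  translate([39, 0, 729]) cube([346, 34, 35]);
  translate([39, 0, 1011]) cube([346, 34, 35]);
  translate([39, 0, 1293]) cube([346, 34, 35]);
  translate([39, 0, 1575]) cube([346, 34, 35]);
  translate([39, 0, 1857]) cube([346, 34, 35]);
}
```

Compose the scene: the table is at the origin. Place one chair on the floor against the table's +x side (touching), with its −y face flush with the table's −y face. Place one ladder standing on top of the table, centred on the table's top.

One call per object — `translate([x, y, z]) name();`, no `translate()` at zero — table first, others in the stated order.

table();
translate([908, 0, 0]) chair();
translate([242, 324, 703]) ladder();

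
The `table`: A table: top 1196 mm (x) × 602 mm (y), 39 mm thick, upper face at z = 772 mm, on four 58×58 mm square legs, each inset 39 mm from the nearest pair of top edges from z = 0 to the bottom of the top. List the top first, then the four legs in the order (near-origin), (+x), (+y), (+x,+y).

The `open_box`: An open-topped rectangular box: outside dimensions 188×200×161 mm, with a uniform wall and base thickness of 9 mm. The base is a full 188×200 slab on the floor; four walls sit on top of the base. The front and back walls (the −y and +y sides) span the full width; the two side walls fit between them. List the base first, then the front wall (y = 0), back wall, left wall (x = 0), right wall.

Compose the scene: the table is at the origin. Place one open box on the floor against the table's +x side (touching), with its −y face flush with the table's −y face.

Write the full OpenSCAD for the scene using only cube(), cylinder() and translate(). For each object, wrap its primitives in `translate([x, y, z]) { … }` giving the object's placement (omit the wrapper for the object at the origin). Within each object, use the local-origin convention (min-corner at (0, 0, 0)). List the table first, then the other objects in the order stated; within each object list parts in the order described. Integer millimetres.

translate([0, 0, 733]) cube([1196, 602, 39]);
translate([39, 39, 0]) cube([58, 58, 733]);
translate([1099, 39, 0]) cube([58, 58, 733]);
translate([39, 505, 0]) cube([58, 58, 733]);
translate([1099, 505, 0]) cube([58, 58, 733]);
translate([1196, 0, 0]) {
  cube([188, 200, 9]);
  translate([0, 0, 9]) cube([188, 9, 152]);
  translate([0, 191, 9]) cube([188, 9, 152]);
  translate([0, 9, 9]) cube([9, 182, 152]);
  translate([179, 9, 9]) cube([9, 182, 152]);
}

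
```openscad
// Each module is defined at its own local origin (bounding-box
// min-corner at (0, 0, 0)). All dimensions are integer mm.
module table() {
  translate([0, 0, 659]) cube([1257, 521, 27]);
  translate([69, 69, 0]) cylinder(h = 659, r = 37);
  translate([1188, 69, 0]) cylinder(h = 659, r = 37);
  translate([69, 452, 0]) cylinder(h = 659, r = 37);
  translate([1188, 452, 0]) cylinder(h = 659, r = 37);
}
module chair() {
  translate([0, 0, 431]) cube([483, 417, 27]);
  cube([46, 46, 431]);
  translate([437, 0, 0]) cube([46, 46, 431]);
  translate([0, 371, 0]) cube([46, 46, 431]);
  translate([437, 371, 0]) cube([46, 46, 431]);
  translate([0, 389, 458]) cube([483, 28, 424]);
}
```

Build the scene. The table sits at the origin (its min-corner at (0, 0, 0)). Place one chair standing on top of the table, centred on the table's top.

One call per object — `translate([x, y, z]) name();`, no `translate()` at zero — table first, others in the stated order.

table();
translate([387, 52, 686]) chair();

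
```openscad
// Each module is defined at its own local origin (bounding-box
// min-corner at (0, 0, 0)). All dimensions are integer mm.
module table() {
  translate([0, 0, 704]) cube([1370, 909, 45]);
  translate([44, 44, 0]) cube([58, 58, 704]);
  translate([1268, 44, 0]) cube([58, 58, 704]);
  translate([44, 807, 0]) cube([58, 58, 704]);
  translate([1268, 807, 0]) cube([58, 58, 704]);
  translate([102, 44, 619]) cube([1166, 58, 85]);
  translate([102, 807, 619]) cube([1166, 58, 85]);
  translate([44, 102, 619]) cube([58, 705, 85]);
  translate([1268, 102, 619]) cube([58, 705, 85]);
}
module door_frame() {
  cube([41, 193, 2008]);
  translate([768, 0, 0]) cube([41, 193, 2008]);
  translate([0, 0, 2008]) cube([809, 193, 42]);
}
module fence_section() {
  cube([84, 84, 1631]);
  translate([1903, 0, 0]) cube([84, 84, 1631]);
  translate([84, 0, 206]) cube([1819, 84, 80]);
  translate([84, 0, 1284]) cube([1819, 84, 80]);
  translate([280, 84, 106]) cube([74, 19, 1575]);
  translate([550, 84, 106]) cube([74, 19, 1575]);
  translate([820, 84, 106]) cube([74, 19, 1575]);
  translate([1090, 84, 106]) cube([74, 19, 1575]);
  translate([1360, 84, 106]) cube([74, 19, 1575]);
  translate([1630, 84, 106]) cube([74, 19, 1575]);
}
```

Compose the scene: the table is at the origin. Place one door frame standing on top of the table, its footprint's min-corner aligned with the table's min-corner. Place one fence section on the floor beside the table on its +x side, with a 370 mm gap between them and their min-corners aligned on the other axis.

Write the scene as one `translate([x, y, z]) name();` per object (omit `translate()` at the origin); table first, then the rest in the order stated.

table();
translate([0, 0, 749]) door_frame();
translate([1740, 0, 0]) fence_section();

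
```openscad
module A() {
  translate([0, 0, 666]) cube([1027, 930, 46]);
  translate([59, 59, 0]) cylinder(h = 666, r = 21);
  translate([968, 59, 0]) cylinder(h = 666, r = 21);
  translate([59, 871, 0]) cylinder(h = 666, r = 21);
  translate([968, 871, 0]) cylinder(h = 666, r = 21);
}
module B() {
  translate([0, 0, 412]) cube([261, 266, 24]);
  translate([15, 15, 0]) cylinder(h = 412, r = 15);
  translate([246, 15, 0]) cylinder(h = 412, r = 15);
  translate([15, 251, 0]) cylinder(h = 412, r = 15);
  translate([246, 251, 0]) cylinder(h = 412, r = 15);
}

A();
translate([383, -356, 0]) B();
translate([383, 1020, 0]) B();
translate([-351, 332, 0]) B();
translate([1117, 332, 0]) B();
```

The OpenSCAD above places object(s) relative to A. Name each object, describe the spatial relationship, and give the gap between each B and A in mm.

Each stool's nearest face is 90 mm from the table's bounding box.

A is a table. B is a stool. Four stools sit around the table at the −y, +y, −x, +x sides. The gap between each stool and the table is 90 mm.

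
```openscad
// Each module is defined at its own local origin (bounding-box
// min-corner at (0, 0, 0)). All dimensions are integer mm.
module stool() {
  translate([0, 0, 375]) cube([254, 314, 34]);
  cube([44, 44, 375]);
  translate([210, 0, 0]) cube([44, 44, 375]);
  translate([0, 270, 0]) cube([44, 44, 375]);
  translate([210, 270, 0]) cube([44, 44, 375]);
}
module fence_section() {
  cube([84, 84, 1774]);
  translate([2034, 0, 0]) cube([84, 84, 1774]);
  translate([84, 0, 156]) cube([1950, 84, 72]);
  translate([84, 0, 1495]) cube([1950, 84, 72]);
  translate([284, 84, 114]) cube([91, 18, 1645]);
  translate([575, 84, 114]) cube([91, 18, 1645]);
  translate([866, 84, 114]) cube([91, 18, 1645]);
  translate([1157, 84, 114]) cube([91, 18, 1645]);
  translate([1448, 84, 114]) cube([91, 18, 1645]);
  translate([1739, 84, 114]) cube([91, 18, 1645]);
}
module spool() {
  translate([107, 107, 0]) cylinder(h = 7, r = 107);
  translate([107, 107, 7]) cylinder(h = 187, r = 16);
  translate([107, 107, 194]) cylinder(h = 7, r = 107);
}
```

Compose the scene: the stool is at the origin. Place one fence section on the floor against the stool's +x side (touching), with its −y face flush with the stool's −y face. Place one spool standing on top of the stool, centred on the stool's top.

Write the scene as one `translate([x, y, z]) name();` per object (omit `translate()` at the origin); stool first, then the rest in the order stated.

stool();
translate([254, 0, 0]) fence_section();
translate([20, 50, 409]) spool();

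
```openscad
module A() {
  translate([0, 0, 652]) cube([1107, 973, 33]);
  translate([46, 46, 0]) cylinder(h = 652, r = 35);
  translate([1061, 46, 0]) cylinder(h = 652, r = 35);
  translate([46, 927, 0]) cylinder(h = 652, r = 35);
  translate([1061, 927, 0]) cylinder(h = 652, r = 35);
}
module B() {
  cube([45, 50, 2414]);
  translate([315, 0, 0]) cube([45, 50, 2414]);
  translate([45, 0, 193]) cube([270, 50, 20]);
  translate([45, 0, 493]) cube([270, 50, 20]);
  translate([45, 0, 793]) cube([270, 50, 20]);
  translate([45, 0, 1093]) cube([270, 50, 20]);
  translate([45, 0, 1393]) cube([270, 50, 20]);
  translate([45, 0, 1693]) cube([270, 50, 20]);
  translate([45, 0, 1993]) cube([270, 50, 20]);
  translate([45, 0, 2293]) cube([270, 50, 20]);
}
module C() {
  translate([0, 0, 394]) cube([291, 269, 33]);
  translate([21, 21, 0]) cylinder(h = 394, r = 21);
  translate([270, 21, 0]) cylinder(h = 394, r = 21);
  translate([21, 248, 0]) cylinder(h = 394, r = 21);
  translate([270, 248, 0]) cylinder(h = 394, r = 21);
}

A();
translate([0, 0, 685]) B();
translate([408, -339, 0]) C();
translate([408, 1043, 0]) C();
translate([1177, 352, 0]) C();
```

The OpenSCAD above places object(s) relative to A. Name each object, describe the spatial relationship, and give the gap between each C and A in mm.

A is a table. B is a ladder. C is a stool. The ladder is on top of the table. Three stools sit around the table at the −y, +y, +x sides. The gap between each stool and the table is 70 mm.

Each stool's nearest face is 70 mm from the table's bounding box.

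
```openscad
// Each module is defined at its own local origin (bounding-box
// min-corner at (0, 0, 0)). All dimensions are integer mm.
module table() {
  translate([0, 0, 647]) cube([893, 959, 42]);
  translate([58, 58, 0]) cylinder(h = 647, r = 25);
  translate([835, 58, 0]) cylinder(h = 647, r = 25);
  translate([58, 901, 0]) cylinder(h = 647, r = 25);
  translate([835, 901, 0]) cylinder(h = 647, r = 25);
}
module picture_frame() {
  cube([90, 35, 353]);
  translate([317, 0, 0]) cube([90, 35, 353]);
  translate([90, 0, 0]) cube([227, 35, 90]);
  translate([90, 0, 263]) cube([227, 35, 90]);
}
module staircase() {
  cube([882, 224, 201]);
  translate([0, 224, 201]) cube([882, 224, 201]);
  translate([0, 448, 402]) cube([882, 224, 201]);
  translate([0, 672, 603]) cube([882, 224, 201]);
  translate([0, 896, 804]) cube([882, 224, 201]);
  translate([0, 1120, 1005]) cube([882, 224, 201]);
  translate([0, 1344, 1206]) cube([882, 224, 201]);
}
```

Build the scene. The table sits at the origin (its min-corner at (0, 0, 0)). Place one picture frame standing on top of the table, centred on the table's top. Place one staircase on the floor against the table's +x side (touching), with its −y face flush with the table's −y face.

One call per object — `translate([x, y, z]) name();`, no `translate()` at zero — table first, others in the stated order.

table();
translate([243, 462, 689]) picture_frame();
translate([893, 0, 0]) staircase();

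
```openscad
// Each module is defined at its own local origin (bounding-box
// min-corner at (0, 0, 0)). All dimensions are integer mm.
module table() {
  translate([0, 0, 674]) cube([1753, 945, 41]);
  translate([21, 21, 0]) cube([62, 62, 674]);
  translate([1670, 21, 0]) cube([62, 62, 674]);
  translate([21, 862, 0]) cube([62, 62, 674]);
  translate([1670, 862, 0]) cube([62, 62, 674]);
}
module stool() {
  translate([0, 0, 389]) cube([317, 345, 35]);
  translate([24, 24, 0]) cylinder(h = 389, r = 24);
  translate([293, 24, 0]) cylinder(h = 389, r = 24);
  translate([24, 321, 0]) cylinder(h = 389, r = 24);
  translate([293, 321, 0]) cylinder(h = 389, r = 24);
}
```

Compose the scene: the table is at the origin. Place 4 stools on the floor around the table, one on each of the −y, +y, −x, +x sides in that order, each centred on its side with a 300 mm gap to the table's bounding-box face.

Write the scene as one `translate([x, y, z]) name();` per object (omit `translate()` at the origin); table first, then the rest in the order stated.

table();
translate([718, -645, 0]) stool();
translate([718, 1245, 0]) stool();
translate([-617, 300, 0]) stool();
translate([2053, 300, 0]) stool();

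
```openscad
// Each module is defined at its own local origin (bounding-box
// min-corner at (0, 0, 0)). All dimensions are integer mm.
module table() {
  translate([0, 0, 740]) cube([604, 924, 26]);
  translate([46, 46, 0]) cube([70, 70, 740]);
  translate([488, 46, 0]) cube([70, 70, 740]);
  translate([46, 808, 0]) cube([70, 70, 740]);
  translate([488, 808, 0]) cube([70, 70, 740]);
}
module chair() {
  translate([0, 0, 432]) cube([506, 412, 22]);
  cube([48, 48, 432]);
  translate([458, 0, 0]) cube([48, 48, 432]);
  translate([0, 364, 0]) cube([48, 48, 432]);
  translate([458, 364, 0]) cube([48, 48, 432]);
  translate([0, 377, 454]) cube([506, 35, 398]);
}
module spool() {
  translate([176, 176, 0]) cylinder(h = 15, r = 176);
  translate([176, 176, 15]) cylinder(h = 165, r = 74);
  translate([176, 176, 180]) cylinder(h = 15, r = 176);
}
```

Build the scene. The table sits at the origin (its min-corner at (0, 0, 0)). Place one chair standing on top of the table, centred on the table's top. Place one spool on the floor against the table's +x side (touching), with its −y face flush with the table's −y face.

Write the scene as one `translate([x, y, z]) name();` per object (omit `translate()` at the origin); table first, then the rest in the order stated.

table();
translate([49, 256, 766]) chair();
translate([604, 0, 0]) spool();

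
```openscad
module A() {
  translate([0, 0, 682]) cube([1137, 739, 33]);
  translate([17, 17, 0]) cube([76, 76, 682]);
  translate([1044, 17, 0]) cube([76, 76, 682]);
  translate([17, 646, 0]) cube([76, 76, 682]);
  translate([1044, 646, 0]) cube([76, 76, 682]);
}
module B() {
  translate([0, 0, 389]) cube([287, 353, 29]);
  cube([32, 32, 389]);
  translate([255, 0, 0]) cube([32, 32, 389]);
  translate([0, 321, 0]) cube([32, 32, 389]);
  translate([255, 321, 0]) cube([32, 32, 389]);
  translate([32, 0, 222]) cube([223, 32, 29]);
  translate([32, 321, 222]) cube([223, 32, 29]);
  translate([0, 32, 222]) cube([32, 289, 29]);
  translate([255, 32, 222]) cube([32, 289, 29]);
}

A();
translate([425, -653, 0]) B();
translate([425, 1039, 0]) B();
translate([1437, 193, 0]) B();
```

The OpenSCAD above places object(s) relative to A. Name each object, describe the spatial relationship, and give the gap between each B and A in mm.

Each stool's nearest face is 300 mm from the table's bounding box.

A is a table. B is a stool. Three stools sit around the table at the −y, +y, +x sides. The gap between each stool and the table is 300 mm.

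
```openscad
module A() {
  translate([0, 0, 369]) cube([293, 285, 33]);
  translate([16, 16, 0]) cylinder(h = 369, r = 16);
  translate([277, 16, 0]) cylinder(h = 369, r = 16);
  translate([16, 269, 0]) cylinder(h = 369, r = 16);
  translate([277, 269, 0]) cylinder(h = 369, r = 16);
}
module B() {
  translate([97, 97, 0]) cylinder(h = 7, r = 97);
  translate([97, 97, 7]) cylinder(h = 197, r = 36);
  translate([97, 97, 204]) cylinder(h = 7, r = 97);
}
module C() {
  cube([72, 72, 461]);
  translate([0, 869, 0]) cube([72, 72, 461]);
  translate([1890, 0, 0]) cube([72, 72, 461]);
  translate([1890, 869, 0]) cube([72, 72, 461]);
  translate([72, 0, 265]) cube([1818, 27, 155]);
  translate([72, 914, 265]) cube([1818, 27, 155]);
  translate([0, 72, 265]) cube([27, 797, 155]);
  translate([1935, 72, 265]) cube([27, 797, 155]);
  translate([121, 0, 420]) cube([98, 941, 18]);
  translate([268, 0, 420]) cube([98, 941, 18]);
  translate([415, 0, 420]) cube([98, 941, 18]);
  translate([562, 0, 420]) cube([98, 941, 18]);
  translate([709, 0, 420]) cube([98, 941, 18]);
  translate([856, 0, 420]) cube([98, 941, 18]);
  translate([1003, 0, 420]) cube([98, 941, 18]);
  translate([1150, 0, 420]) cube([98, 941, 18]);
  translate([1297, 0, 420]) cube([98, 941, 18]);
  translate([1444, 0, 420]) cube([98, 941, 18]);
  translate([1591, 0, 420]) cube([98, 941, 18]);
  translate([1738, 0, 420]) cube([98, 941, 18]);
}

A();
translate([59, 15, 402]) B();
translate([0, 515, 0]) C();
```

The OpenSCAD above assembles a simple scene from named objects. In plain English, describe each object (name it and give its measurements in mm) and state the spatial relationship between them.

A is a four-legged stool. The seat is a 293×285×33 mm slab whose top surface is at z = 402 mm; four round legs, each 32 mm in diameter, run from the floor (z = 0) to the underside of the seat, each leg's axis is inset half a diameter from the nearest pair of seat edges (so the leg's bounding box is flush with the corner).

B is a spool: two coaxial disc flanges of radius 97 mm and thickness 7 mm, joined by a core cylinder of radius 36 mm and height 197 mm. The lower flange rests on z = 0 and the three cylinders share a vertical axis.

C is a bed frame 1962 mm long (x) by 941 mm wide (y). Four 72×72 mm corner posts, 461 mm tall, at the corners of the footprint. Four rails of 27 mm thickness and 155 mm height run between adjacent posts with their undersides at z = 265 mm, their outer faces flush with the outside of the frame (the two x-running rails run between the posts' inner faces; the two y-running rails run between the posts' inner faces). 12 slats, each 98 mm wide (x) and 18 mm thick, lie across the top of the two x-running rails, running the full 941 mm width of the frame in y; the slats are evenly spaced along x between the inner faces of the end posts with equal gaps (rounded down to the nearest mm) at the −x end and between each pair — any rounding remainder accumulates at the +x end.

The spool is on top of the stool. The bed frame is on the floor beside the stool on its +y side.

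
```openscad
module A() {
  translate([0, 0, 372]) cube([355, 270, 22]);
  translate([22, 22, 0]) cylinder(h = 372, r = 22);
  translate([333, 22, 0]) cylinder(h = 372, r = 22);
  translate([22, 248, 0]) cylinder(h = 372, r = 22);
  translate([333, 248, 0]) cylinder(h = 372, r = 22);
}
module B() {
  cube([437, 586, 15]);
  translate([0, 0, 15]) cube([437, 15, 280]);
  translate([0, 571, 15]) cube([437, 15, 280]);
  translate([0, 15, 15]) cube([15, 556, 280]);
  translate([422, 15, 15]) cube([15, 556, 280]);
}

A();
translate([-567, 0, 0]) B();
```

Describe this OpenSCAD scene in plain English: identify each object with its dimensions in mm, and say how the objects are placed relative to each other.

A is a four-legged stool. The seat is a 355×270×22 mm slab whose top surface is at z = 394 mm; four round legs, each 44 mm in diameter, run from the floor (z = 0) to the underside of the seat, each leg's axis is inset half a diameter from the nearest pair of seat edges (so the leg's bounding box is flush with the corner).

B is an open-topped rectangular box: outside dimensions 437×586×295 mm, with a uniform wall and base thickness of 15 mm. The base is a full 437×586 slab on the floor; four walls sit on top of the base. The front and back walls (the −y and +y sides) span the full width; the two side walls fit between them.

The open box is on the floor beside the stool on its −x side.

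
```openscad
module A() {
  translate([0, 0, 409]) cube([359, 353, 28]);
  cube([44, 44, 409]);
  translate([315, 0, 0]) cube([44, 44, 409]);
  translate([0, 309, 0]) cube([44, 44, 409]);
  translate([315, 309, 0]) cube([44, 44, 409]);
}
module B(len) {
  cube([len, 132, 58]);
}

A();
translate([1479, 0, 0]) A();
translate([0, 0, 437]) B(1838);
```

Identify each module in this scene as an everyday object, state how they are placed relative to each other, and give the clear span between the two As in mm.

A is a stool. B is a beam. A beam spans the tops of two stools. The clear span between the two stools is 1120 mm.

Second stool starts at x = 1479; first ends at x = 359; clear span = 1479 − 359 = 1120 mm.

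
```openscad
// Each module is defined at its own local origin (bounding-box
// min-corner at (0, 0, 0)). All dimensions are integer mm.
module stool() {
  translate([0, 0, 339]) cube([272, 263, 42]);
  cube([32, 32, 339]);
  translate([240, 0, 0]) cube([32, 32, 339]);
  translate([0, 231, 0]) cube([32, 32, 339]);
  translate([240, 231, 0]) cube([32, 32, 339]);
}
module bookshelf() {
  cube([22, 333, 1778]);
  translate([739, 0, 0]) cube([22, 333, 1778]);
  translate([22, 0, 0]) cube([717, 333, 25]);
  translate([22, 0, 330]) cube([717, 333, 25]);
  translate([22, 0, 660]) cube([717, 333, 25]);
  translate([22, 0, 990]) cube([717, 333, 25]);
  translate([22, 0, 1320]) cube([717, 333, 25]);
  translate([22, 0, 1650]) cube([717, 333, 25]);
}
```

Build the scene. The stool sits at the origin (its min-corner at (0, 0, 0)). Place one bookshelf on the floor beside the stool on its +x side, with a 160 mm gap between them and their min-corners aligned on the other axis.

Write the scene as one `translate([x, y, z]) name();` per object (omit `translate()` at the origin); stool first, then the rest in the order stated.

stool();
translate([432, 0, 0]) bookshelf();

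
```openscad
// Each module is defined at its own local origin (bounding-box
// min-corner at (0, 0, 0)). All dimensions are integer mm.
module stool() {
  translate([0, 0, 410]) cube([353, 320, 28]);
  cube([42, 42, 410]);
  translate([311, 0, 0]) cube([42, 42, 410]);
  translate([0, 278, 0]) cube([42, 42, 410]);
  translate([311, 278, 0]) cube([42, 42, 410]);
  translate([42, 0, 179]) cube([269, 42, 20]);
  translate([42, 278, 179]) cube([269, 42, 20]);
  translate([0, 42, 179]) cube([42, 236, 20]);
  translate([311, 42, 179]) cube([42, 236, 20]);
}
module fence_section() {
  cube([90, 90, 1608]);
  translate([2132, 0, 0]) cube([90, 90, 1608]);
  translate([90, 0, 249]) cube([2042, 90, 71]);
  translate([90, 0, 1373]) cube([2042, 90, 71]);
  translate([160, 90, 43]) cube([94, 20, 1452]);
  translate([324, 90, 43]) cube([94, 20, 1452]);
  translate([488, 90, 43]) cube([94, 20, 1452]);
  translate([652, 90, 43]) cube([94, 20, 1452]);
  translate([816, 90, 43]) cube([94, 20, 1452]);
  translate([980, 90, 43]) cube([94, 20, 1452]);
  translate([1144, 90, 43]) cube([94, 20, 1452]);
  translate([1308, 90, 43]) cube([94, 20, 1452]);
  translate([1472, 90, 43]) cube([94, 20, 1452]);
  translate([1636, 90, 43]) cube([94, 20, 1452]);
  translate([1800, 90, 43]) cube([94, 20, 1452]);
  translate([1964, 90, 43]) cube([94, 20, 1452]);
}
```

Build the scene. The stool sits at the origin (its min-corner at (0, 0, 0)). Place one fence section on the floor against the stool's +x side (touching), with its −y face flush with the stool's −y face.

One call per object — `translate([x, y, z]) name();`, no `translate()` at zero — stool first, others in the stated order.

stool();
translate([353, 0, 0]) fence_section();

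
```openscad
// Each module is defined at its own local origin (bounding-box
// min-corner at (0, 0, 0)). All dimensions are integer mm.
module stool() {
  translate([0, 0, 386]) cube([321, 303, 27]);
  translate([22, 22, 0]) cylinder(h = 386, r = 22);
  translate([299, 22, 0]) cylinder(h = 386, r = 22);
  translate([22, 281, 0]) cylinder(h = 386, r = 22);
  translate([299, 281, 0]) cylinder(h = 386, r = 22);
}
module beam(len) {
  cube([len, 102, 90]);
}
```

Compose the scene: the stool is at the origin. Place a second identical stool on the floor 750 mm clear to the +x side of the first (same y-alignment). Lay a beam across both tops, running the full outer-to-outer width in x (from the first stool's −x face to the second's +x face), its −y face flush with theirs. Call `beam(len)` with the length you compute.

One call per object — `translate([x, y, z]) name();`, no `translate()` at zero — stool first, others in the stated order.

stool();
translate([1071, 0, 0]) stool();
translate([0, 0, 413]) beam(1392);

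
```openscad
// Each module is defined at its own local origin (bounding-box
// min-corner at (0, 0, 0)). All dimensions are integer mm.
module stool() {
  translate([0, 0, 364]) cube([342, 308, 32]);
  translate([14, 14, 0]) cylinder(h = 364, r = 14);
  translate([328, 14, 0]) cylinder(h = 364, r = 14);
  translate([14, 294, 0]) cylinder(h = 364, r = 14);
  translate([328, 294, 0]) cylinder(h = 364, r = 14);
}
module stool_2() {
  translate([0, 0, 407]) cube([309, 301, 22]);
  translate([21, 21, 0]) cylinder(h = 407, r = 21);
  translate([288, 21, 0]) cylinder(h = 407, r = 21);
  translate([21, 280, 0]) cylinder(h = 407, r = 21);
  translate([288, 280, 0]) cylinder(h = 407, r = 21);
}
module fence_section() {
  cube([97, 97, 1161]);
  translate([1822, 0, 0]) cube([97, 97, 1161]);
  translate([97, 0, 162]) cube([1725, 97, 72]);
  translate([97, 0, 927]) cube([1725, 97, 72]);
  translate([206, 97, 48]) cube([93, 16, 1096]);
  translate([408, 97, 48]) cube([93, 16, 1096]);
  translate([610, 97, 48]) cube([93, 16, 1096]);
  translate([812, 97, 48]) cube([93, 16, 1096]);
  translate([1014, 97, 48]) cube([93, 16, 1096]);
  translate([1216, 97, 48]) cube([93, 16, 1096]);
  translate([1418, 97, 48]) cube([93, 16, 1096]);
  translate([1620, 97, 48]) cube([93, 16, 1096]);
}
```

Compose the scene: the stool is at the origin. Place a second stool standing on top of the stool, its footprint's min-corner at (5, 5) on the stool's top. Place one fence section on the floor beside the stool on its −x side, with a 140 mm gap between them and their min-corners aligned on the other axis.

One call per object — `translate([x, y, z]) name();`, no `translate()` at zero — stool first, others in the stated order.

stool();
translate([5, 5, 396]) stool_2();
translate([-2059, 0, 0]) fence_section();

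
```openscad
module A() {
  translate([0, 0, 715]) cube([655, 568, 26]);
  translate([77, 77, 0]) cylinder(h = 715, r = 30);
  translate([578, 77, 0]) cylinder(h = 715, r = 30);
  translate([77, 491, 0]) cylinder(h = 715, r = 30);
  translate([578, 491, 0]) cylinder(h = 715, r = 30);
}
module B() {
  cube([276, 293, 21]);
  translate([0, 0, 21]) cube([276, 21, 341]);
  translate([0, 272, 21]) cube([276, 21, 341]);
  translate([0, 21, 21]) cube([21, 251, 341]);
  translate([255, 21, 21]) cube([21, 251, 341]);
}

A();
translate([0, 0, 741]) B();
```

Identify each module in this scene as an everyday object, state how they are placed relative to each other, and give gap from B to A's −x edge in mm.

The open box's min-x is at 0; the table's min-x is 0; gap = 0 mm.

A is a table. B is an open box. The open box is on top of the table. The gap from the open box to the table's −x edge is 0 mm.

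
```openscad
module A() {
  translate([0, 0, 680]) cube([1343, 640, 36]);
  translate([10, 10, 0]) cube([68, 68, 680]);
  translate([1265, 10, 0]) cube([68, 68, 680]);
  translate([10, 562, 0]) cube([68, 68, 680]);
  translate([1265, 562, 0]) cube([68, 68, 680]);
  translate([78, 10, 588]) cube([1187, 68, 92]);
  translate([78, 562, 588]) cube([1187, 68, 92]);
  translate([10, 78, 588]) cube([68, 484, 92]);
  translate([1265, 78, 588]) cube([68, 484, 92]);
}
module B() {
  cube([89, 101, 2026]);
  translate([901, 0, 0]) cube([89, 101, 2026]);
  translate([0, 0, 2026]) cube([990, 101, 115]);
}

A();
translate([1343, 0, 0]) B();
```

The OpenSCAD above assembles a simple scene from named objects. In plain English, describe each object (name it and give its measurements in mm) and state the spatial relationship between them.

A is a rectangular dining table. The top is 1343×640×36 mm with its upper surface at z = 716 mm. It stands on four 68×68 mm square legs, each inset 10 mm from the nearest pair of top edges, running from the floor to the underside of the top. Four apron rails, 68 mm thick and 92 mm tall, run between adjacent legs with their top edges flush with the underside of the top and their outer faces flush with the legs' outer faces.

B is a rectangular door frame: two vertical jambs of 89×101 mm section, 2026 mm tall, with a clear opening 812 mm wide between their inner faces. A header 115 mm tall and 101 mm deep lies on top of the jambs and spans the full outside width.

The door frame is against the table's +x side, with their −y faces flush.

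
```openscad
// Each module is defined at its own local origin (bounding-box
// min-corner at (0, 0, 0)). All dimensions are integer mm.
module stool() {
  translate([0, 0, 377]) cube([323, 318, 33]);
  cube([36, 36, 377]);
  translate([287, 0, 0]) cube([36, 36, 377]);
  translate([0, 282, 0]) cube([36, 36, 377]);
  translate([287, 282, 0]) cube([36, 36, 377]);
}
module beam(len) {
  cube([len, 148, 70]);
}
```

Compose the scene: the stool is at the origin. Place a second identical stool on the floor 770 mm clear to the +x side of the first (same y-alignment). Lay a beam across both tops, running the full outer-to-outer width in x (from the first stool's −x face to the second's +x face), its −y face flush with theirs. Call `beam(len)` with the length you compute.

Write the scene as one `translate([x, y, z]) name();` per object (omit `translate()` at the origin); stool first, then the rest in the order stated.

stool();
translate([1093, 0, 0]) stool();
translate([0, 0, 410]) beam(1416);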